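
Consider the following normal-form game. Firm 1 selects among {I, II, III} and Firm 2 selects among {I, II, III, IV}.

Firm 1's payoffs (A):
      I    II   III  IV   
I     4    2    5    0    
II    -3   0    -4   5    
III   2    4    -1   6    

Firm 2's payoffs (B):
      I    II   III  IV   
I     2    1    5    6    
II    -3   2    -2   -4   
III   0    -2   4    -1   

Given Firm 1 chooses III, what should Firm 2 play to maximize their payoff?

With Firm 1 fixed at III, Firm 2's payoffs are: I → 0, II → -2, III → 4, IV → -1.
The maximum is 4, achieved by III.

III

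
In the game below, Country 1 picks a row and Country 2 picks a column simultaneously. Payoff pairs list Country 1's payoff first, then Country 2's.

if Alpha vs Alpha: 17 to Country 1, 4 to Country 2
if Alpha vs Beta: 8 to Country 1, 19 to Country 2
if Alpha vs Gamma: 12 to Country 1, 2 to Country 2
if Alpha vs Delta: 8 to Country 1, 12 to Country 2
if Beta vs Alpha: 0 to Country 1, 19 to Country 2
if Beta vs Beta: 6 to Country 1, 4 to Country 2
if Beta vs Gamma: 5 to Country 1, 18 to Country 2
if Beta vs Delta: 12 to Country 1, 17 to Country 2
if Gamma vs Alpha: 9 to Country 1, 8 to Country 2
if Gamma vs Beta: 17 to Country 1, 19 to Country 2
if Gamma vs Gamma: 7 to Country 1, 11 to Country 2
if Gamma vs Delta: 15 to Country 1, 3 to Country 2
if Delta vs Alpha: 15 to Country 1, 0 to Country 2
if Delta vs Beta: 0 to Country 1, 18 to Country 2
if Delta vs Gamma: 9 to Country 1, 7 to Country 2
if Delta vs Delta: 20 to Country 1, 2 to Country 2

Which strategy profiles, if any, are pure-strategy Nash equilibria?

(Gamma, Beta)

A profile is a Nash equilibrium when each player is best-responding to the other.
Country 1's best responses — vs Alpha: Alpha (payoff 17); vs Beta: Gamma (payoff 17); vs Gamma: Alpha (payoff 12); vs Delta: Delta (payoff 20).
Country 2's best responses — vs Alpha: Beta (payoff 19); vs Beta: Alpha (payoff 19); vs Gamma: Beta (payoff 19); vs Delta: Beta (payoff 18).
The only mutual best response is (Gamma, Beta); neither player gains by switching there.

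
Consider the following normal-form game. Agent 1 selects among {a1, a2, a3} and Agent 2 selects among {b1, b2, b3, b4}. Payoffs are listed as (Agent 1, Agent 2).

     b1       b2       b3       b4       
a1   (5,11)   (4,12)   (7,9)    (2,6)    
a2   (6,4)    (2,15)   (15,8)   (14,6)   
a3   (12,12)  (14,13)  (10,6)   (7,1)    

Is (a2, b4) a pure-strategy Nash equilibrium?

No

Holding Agent 2 at b4: Agent 1 gets 14 from a2, versus 2 from a1, 7 from a3. No profitable deviation for Agent 1.
Holding Agent 1 at a2: Agent 2 gets 6 from b4 but could get 15 by switching to b2. Agent 2 has a profitable deviation.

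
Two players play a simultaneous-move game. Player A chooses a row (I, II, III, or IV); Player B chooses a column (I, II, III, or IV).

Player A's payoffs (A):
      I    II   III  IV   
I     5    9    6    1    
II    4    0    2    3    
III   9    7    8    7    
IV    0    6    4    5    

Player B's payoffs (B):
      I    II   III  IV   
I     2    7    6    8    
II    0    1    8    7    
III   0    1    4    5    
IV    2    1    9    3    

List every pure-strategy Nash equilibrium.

(III, IV)

A profile is a Nash equilibrium when each player is best-responding to the other.
Player A's best responses — vs I: III (payoff 9); vs II: I (payoff 9); vs III: III (payoff 8); vs IV: III (payoff 7).
Player B's best responses — vs I: IV (payoff 8); vs II: III (payoff 8); vs III: IV (payoff 5); vs IV: III (payoff 9).
The only mutual best response is (III, IV); neither player gains by switching there.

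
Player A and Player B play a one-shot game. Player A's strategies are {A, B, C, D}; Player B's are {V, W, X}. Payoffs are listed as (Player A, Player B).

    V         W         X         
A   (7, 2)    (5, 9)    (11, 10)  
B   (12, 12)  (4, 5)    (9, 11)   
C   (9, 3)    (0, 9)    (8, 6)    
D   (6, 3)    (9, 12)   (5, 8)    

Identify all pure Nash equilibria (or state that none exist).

(A, X), (B, V), and (D, W)

A profile is a Nash equilibrium when each player is best-responding to the other.
Player A's best responses — vs V: B (payoff 12); vs W: D (payoff 9); vs X: A (payoff 11).
Player B's best responses — vs A: X (payoff 10); vs B: V (payoff 12); vs C: W (payoff 9); vs D: W (payoff 12).
Mutual best responses occur at (A, X), (B, V), and (D, W); at each, neither player gains by switching.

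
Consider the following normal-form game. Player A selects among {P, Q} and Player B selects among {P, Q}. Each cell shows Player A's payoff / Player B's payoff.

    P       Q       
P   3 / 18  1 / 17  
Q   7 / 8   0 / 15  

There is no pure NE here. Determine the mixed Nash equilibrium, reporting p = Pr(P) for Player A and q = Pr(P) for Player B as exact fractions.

Each player's mixing probability is pinned down by making the *other* player indifferent.
Player B indifferent between P and Q: p·18 + (1−p)·8 = p·17 + (1−p)·15 ⟹ 8 + 10p = 15 + 2p ⟹ p = 7/8.
Player A indifferent between P and Q: q·3 + (1−q)·1 = q·7 + (1−q)·0 ⟹ 1 + 2q = 0 + 7q ⟹ q = 1/5.

p = 7/8, q = 1/5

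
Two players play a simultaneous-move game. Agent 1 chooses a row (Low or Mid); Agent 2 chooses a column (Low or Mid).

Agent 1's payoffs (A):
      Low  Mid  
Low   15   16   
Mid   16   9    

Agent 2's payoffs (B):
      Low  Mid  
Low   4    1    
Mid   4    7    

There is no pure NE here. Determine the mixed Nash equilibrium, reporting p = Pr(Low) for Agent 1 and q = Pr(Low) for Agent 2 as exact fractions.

Each player's mixing probability is pinned down by making the *other* player indifferent.
Agent 2 indifferent between Low and Mid: p·4 + (1−p)·4 = p·1 + (1−p)·7 ⟹ 4 + 0p = 7 + (-6)p ⟹ p = 1/2.
Agent 1 indifferent between Low and Mid: q·15 + (1−q)·16 = q·16 + (1−q)·9 ⟹ 16 + (-1)q = 9 + 7q ⟹ q = 7/8.

p = 1/2, q = 7/8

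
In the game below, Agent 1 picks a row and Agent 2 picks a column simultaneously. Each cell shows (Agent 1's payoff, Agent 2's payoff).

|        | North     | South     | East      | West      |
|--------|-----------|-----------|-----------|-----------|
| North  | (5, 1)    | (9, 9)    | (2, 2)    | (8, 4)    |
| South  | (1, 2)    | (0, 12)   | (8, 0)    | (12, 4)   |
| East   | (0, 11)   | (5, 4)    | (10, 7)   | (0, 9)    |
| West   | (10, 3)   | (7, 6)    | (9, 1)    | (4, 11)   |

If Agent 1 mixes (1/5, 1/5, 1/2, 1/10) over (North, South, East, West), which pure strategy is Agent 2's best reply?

West

Compute Agent 2's expected payoff from each pure strategy against the given mix.
North: (1/5)·1 + (1/5)·2 + (1/2)·11 + (1/10)·3 = 32/5
South: (1/5)·9 + (1/5)·12 + (1/2)·4 + (1/10)·6 = 34/5
East: (1/5)·2 + (1/5)·0 + (1/2)·7 + (1/10)·1 = 4
West: (1/5)·4 + (1/5)·4 + (1/2)·9 + (1/10)·11 = 36/5
Highest expected payoff is 36/5, from West.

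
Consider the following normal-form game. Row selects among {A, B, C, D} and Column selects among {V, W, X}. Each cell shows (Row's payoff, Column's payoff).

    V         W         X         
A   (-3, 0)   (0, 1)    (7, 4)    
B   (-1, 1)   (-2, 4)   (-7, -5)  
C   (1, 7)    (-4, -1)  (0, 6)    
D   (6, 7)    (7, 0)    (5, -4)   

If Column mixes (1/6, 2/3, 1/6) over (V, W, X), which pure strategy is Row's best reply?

Row's best reply maximizes expected payoff against the mix.
A: (1/6)·(-3) + (2/3)·0 + (1/6)·7 = 2/3
B: (1/6)·(-1) + (2/3)·(-2) + (1/6)·(-7) = -8/3
C: (1/6)·1 + (2/3)·(-4) + (1/6)·0 = -5/2
D: (1/6)·6 + (2/3)·7 + (1/6)·5 = 13/2
Highest expected payoff is 13/2, from D.

D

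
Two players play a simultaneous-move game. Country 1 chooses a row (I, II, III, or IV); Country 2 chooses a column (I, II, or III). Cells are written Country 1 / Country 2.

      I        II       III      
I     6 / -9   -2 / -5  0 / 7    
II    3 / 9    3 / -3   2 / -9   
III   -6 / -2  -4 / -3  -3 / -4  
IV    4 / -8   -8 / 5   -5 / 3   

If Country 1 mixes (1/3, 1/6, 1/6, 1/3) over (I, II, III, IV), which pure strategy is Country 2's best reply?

III

Compute Country 2's expected payoff from each pure strategy against the given mix.
I: (1/3)·(-9) + (1/6)·9 + (1/6)·(-2) + (1/3)·(-8) = -9/2
II: (1/3)·(-5) + (1/6)·(-3) + (1/6)·(-3) + (1/3)·5 = -1
III: (1/3)·7 + (1/6)·(-9) + (1/6)·(-4) + (1/3)·3 = 7/6
Highest expected payoff is 7/6, from III.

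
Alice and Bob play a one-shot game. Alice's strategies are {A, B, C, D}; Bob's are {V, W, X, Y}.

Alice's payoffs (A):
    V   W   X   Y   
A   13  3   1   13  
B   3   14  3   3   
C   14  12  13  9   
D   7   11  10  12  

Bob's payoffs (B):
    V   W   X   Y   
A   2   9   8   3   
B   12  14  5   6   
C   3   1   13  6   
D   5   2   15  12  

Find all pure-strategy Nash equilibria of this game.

(B, W) and (C, X)

Find each player's best response to every opponent strategy; NE are the intersections.
Alice's best responses — vs V: C (payoff 14); vs W: B (payoff 14); vs X: C (payoff 13); vs Y: A (payoff 13).
Bob's best responses — vs A: W (payoff 9); vs B: W (payoff 14); vs C: X (payoff 13); vs D: X (payoff 15).
Mutual best responses occur at (B, W) and (C, X); at each, neither player gains by switching.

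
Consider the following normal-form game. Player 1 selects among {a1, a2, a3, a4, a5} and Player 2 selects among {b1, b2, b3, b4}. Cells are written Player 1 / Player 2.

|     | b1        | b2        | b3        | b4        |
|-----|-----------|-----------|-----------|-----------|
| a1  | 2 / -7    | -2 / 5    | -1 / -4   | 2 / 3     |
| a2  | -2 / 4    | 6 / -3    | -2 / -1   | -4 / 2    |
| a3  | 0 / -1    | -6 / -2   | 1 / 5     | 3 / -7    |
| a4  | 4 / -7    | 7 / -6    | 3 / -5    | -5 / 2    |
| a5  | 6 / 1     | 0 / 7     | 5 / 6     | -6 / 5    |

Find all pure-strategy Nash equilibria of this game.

No pure-strategy Nash equilibrium

Check mutual best responses: a cell is a NE iff neither player can gain by unilaterally deviating.
Player 1's best responses — vs b1: a5 (payoff 6); vs b2: a4 (payoff 7); vs b3: a5 (payoff 5); vs b4: a3 (payoff 3).
Player 2's best responses — vs a1: b2 (payoff 5); vs a2: b1 (payoff 4); vs a3: b3 (payoff 5); vs a4: b4 (payoff 2); vs a5: b2 (payoff 7).
No cell has both players best-responding. For instance, Player 1's best reply to b4 is a3, but against a3 Player 2 prefers b3 over b4.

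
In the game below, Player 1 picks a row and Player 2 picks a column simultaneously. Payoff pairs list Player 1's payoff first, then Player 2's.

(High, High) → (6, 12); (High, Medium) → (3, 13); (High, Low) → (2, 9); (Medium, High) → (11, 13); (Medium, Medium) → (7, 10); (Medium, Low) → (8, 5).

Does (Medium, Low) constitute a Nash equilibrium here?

Holding Player 2 at Low: Player 1 gets 8 from Medium, versus 2 from High. No profitable deviation for Player 1.
Holding Player 1 at Medium: Player 2 gets 5 from Low but could get 13 by switching to High. Player 2 has a profitable deviation.

No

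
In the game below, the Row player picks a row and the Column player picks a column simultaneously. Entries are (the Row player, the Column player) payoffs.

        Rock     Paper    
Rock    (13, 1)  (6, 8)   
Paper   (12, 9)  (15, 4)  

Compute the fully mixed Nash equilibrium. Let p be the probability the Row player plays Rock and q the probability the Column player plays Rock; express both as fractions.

p = 5/12, q = 9/10

Each player's mixing probability is pinned down by making the *other* player indifferent.
The Column player indifferent between Rock and Paper: p·1 + (1−p)·9 = p·8 + (1−p)·4 ⟹ 9 + (-8)p = 4 + 4p ⟹ p = 5/12.
The Row player indifferent between Rock and Paper: q·13 + (1−q)·6 = q·12 + (1−q)·15 ⟹ 6 + 7q = 15 + (-3)q ⟹ q = 9/10.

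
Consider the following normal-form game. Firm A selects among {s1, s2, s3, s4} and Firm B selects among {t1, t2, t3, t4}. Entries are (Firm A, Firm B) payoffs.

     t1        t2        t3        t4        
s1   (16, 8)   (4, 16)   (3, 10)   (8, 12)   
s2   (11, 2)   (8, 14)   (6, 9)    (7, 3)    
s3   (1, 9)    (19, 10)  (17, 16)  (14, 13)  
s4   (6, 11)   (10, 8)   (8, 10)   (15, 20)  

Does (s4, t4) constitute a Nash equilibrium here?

Holding Firm B at t4: Firm A gets 15 from s4, versus 8 from s1, 7 from s2, 14 from s3. No profitable deviation for Firm A.
Holding Firm A at s4: Firm B gets 20 from t4, versus 11 from t1, 8 from t2, 10 from t3. No profitable deviation for Firm B either.

Yes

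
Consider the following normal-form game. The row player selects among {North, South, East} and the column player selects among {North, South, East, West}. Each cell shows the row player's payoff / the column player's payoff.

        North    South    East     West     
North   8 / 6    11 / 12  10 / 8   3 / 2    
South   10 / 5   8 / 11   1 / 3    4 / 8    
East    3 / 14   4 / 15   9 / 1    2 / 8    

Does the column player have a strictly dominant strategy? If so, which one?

South

A strategy is strictly dominant if it gives the column player a strictly higher payoff than every other strategy, against every choice by the opponent.
South strictly dominates: vs North: 12 > each of {6, 8, 2}; vs South: 11 > each of {5, 3, 8}; vs East: 15 > each of {14, 1, 8}.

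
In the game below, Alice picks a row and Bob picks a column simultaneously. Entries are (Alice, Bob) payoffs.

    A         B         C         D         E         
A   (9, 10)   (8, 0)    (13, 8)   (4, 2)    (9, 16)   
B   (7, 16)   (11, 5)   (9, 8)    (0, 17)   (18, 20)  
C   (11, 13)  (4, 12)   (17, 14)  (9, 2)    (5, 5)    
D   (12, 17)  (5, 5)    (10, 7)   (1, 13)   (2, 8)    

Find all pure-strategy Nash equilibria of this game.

Check mutual best responses: a cell is a NE iff neither player can gain by unilaterally deviating.
Alice's best responses — vs A: D (payoff 12); vs B: B (payoff 11); vs C: C (payoff 17); vs D: C (payoff 9); vs E: B (payoff 18).
Bob's best responses — vs A: E (payoff 16); vs B: E (payoff 20); vs C: C (payoff 14); vs D: A (payoff 17).
Mutual best responses occur at (B, E), (C, C), and (D, A); at each, neither player gains by switching.

(B, E), (C, C), and (D, A)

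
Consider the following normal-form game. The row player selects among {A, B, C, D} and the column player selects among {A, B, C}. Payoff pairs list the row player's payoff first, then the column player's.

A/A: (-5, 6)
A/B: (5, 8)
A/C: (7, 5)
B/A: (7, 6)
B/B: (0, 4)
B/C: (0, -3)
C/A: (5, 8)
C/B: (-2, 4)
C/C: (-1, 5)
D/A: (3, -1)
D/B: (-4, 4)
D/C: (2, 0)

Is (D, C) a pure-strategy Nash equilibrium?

No

Holding the column player at C: the row player gets 2 from D but could get 7 by switching to A. The row player has a profitable deviation.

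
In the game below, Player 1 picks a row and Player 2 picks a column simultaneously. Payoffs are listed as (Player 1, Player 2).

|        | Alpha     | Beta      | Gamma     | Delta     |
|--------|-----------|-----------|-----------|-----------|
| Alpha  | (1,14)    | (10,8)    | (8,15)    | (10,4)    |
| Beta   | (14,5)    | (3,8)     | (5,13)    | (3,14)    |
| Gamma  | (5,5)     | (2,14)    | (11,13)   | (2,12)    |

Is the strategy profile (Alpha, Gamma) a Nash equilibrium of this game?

No

Holding Player 2 at Gamma: Player 1 gets 8 from Alpha but could get 11 by switching to Gamma. Player 1 has a profitable deviation.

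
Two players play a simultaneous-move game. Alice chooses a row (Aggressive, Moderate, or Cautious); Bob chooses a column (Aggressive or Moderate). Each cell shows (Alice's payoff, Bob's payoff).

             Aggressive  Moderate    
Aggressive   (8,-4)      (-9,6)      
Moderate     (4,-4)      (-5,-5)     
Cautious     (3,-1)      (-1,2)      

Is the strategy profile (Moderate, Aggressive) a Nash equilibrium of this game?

No

Holding Bob at Aggressive: Alice gets 4 from Moderate but could get 8 by switching to Aggressive. Alice has a profitable deviation.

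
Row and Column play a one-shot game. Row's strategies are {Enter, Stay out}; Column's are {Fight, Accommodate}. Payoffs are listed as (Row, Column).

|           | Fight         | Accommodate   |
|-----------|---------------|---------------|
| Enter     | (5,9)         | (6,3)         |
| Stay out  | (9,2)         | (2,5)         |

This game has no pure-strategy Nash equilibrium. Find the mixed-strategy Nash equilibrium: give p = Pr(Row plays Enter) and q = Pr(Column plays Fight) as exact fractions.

p = 1/3, q = 1/2

Each player's mixing probability is pinned down by making the *other* player indifferent.
Column indifferent between Fight and Accommodate: p·9 + (1−p)·2 = p·3 + (1−p)·5 ⟹ 2 + 7p = 5 + (-2)p ⟹ p = 1/3.
Row indifferent between Enter and Stay out: q·5 + (1−q)·6 = q·9 + (1−q)·2 ⟹ 6 + (-1)q = 2 + 7q ⟹ q = 1/2.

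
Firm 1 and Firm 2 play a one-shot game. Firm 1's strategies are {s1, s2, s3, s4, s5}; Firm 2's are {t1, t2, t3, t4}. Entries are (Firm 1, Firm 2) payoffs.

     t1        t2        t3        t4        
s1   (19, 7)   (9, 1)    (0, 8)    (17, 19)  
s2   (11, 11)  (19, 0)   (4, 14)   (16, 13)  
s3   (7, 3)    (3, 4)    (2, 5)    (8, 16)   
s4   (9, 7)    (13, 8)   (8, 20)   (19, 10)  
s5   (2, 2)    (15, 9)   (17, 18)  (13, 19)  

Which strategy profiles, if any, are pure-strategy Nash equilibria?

There is no pure-strategy Nash equilibrium

A profile is a Nash equilibrium when each player is best-responding to the other.
Firm 1's best responses — vs t1: s1 (payoff 19); vs t2: s2 (payoff 19); vs t3: s5 (payoff 17); vs t4: s4 (payoff 19).
Firm 2's best responses — vs s1: t4 (payoff 19); vs s2: t3 (payoff 14); vs s3: t4 (payoff 16); vs s4: t3 (payoff 20); vs s5: t4 (payoff 19).
No cell has both players best-responding. For instance, Firm 1's best reply to t4 is s4, but against s4 Firm 2 prefers t3 over t4.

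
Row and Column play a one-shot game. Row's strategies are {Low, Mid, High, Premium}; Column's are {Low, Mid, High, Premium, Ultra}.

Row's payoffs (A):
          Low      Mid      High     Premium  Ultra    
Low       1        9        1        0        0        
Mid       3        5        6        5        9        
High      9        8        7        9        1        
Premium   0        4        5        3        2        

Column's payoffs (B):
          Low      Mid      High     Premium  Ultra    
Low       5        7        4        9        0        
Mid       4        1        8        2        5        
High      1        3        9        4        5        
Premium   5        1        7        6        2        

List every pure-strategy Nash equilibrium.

(High, High)

Find each player's best response to every opponent strategy; NE are the intersections.
Row's best responses — vs Low: High (payoff 9); vs Mid: Low (payoff 9); vs High: High (payoff 7); vs Premium: High (payoff 9); vs Ultra: Mid (payoff 9).
Column's best responses — vs Low: Premium (payoff 9); vs Mid: High (payoff 8); vs High: High (payoff 9); vs Premium: High (payoff 7).
The only mutual best response is (High, High); neither player gains by switching there.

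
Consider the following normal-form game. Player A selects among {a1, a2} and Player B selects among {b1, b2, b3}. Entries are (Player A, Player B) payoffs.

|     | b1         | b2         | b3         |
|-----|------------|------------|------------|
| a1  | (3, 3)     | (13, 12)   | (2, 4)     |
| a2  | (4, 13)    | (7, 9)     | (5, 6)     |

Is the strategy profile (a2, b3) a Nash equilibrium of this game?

Holding Player B at b3: Player A gets 5 from a2, versus 2 from a1. No profitable deviation for Player A.
Holding Player A at a2: Player B gets 6 from b3 but could get 13 by switching to b1. Player B has a profitable deviation.

No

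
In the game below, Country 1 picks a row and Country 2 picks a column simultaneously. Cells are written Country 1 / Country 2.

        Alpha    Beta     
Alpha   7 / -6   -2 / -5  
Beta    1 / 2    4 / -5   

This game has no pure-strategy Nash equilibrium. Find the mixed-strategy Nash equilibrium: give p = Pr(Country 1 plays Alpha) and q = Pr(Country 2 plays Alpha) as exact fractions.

p = 7/8, q = 1/2

In a mixed NE each player is indifferent between their pure strategies, so the opponent's mix sets the indifference.
Country 2 indifferent between Alpha and Beta: p·(-6) + (1−p)·2 = p·(-5) + (1−p)·(-5) ⟹ 2 + (-8)p = (-5) + 0p ⟹ p = 7/8.
Country 1 indifferent between Alpha and Beta: q·7 + (1−q)·(-2) = q·1 + (1−q)·4 ⟹ (-2) + 9q = 4 + (-3)q ⟹ q = 1/2.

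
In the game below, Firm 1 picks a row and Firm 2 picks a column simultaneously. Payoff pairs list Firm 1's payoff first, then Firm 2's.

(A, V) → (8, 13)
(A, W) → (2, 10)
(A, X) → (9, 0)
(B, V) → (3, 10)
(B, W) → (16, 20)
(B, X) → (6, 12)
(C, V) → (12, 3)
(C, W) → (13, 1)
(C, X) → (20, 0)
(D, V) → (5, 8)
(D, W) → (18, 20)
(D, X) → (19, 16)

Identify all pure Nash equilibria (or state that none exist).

(C, V) and (D, W)

Check mutual best responses: a cell is a NE iff neither player can gain by unilaterally deviating.
Firm 1's best responses — vs V: C (payoff 12); vs W: D (payoff 18); vs X: C (payoff 20).
Firm 2's best responses — vs A: V (payoff 13); vs B: W (payoff 20); vs C: V (payoff 3); vs D: W (payoff 20).
Mutual best responses occur at (C, V) and (D, W); at each, neither player gains by switching.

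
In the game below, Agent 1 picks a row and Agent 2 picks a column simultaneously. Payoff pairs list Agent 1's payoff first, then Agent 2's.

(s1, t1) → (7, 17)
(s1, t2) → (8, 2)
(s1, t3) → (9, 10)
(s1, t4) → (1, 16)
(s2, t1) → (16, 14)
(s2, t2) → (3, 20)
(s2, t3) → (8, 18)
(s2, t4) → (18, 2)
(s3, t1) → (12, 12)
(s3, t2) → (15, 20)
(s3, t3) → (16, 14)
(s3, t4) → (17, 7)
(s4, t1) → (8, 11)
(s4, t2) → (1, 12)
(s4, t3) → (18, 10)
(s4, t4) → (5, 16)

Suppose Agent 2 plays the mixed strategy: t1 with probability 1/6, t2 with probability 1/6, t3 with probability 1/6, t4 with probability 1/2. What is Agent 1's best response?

s3

Agent 1's best reply maximizes expected payoff against the mix.
s1: (1/6)·7 + (1/6)·8 + (1/6)·9 + (1/2)·1 = 9/2
s2: (1/6)·16 + (1/6)·3 + (1/6)·8 + (1/2)·18 = 27/2
s3: (1/6)·12 + (1/6)·15 + (1/6)·16 + (1/2)·17 = 47/3
s4: (1/6)·8 + (1/6)·1 + (1/6)·18 + (1/2)·5 = 7
Highest expected payoff is 47/3, from s3.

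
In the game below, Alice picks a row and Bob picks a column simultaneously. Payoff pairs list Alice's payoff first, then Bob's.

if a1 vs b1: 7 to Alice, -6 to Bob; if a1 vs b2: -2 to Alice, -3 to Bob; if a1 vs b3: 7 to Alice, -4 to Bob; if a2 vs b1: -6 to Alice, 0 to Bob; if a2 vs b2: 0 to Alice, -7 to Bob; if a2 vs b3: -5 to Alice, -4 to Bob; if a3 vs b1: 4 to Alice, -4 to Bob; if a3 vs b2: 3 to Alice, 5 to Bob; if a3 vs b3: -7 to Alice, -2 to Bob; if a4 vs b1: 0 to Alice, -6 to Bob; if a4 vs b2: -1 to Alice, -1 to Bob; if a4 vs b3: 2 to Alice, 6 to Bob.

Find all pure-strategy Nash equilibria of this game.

Check mutual best responses: a cell is a NE iff neither player can gain by unilaterally deviating.
Alice's best responses — vs b1: a1 (payoff 7); vs b2: a3 (payoff 3); vs b3: a1 (payoff 7).
Bob's best responses — vs a1: b2 (payoff -3); vs a2: b1 (payoff 0); vs a3: b2 (payoff 5); vs a4: b3 (payoff 6).
The only mutual best response is (a3, b2); neither player gains by switching there.

(a3, b2)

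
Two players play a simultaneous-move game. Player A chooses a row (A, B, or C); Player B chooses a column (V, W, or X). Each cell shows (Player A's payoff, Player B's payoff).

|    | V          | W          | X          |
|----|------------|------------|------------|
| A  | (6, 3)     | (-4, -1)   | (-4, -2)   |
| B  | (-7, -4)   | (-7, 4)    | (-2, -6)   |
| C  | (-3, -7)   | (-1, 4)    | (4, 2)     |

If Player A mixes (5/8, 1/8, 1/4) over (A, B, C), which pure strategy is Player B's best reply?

Player B's best reply maximizes expected payoff against the mix.
V: (5/8)·3 + (1/8)·(-4) + (1/4)·(-7) = -3/8
W: (5/8)·(-1) + (1/8)·4 + (1/4)·4 = 7/8
X: (5/8)·(-2) + (1/8)·(-6) + (1/4)·2 = -3/2
Highest expected payoff is 7/8, from W.

W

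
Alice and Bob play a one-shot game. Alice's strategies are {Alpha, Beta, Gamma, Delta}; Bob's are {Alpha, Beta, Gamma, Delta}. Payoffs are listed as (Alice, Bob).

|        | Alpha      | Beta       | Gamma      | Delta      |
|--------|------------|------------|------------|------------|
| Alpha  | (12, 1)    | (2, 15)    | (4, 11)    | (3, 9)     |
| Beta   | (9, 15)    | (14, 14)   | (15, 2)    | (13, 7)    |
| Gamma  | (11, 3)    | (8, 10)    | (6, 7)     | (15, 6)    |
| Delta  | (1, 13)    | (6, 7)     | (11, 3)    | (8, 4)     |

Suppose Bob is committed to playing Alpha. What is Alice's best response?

Alpha

With Bob fixed at Alpha, Alice's payoffs are: Alpha → 12, Beta → 9, Gamma → 11, Delta → 1.
The maximum is 12, achieved by Alpha.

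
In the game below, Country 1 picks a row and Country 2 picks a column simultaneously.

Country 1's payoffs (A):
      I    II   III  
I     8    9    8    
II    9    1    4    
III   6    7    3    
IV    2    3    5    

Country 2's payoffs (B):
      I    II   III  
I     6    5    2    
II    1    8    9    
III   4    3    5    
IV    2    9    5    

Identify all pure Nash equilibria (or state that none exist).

Check mutual best responses: a cell is a NE iff neither player can gain by unilaterally deviating.
Country 1's best responses — vs I: II (payoff 9); vs II: I (payoff 9); vs III: I (payoff 8).
Country 2's best responses — vs I: I (payoff 6); vs II: III (payoff 9); vs III: III (payoff 5); vs IV: II (payoff 9).
No cell has both players best-responding. For instance, Country 1's best reply to II is I, but against I Country 2 prefers I over II.

No pure-strategy Nash equilibrium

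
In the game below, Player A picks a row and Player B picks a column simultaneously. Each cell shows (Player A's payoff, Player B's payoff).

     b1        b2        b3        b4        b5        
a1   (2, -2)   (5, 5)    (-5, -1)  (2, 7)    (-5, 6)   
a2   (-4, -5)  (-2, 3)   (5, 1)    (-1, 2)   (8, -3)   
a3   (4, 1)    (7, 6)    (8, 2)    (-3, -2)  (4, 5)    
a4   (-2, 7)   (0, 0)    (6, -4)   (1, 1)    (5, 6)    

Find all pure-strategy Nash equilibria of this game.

A profile is a Nash equilibrium when each player is best-responding to the other.
Player A's best responses — vs b1: a3 (payoff 4); vs b2: a3 (payoff 7); vs b3: a3 (payoff 8); vs b4: a1 (payoff 2); vs b5: a2 (payoff 8).
Player B's best responses — vs a1: b4 (payoff 7); vs a2: b2 (payoff 3); vs a3: b2 (payoff 6); vs a4: b1 (payoff 7).
Mutual best responses occur at (a1, b4) and (a3, b2); at each, neither player gains by switching.

(a1, b4) and (a3, b2)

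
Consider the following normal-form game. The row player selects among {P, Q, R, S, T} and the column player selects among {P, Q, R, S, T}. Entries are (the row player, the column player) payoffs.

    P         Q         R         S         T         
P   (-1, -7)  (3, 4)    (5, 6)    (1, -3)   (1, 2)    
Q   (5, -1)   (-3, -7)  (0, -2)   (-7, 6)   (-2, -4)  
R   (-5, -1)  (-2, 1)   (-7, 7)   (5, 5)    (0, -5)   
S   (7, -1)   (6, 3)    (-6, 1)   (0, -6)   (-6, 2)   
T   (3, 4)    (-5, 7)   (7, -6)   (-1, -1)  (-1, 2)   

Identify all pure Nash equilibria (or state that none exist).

Check mutual best responses: a cell is a NE iff neither player can gain by unilaterally deviating.
The row player's best responses — vs P: S (payoff 7); vs Q: S (payoff 6); vs R: T (payoff 7); vs S: R (payoff 5); vs T: P (payoff 1).
The column player's best responses — vs P: R (payoff 6); vs Q: S (payoff 6); vs R: R (payoff 7); vs S: Q (payoff 3); vs T: Q (payoff 7).
The only mutual best response is (S, Q); neither player gains by switching there.

(S, Q)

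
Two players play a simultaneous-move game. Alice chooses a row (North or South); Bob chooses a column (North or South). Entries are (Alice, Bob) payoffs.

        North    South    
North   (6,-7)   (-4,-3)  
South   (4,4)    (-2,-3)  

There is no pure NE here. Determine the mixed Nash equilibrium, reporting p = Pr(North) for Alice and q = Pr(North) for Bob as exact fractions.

p = 7/11, q = 1/2

In a mixed NE each player is indifferent between their pure strategies, so the opponent's mix sets the indifference.
Bob indifferent between North and South: p·(-7) + (1−p)·4 = p·(-3) + (1−p)·(-3) ⟹ 4 + (-11)p = (-3) + 0p ⟹ p = 7/11.
Alice indifferent between North and South: q·6 + (1−q)·(-4) = q·4 + (1−q)·(-2) ⟹ (-4) + 10q = (-2) + 6q ⟹ q = 1/2.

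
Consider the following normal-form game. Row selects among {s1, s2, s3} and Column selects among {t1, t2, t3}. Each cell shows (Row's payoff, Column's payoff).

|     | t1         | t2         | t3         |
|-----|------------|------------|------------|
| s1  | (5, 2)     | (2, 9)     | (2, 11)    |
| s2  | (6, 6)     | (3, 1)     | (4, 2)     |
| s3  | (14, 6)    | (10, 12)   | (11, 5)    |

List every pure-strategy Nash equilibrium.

(s3, t2)

A profile is a Nash equilibrium when each player is best-responding to the other.
Row's best responses — vs t1: s3 (payoff 14); vs t2: s3 (payoff 10); vs t3: s3 (payoff 11).
Column's best responses — vs s1: t3 (payoff 11); vs s2: t1 (payoff 6); vs s3: t2 (payoff 12).
The only mutual best response is (s3, t2); neither player gains by switching there.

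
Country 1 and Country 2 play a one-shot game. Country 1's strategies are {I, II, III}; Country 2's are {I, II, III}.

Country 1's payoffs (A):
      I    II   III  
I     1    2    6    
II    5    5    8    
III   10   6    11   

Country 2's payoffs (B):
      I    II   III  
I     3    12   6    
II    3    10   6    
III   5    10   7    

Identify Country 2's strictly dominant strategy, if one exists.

II

A strategy is strictly dominant if it gives Country 2 a strictly higher payoff than every other strategy, against every choice by the opponent.
II strictly dominates: vs I: 12 > each of {3, 6}; vs II: 10 > each of {3, 6}; vs III: 10 > each of {5, 7}.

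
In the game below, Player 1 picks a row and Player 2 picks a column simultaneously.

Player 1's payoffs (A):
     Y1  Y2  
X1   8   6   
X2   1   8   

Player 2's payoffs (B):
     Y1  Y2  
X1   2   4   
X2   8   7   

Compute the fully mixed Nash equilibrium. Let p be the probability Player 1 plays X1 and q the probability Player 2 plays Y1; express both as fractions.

In a mixed NE each player is indifferent between their pure strategies, so the opponent's mix sets the indifference.
Player 2 indifferent between Y1 and Y2: p·2 + (1−p)·8 = p·4 + (1−p)·7 ⟹ 8 + (-6)p = 7 + (-3)p ⟹ p = 1/3.
Player 1 indifferent between X1 and X2: q·8 + (1−q)·6 = q·1 + (1−q)·8 ⟹ 6 + 2q = 8 + (-7)q ⟹ q = 2/9.

p = 1/3, q = 2/9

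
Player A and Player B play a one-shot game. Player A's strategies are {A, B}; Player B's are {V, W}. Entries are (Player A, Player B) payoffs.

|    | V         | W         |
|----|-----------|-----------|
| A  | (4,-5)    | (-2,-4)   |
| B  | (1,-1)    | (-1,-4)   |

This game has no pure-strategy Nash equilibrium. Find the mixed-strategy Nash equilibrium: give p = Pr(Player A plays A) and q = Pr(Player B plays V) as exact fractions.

In a mixed NE each player is indifferent between their pure strategies, so the opponent's mix sets the indifference.
Player B indifferent between V and W: p·(-5) + (1−p)·(-1) = p·(-4) + (1−p)·(-4) ⟹ (-1) + (-4)p = (-4) + 0p ⟹ p = 3/4.
Player A indifferent between A and B: q·4 + (1−q)·(-2) = q·1 + (1−q)·(-1) ⟹ (-2) + 6q = (-1) + 2q ⟹ q = 1/4.

p = 3/4, q = 1/4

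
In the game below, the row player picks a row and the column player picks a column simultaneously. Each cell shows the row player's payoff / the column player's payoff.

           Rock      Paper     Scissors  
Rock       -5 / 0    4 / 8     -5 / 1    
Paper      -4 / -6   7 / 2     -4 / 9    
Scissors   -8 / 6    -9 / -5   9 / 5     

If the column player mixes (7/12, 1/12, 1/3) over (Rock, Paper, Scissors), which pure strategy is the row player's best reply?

The row player's best reply maximizes expected payoff against the mix.
Rock: (7/12)·(-5) + (1/12)·4 + (1/3)·(-5) = -17/4
Paper: (7/12)·(-4) + (1/12)·7 + (1/3)·(-4) = -37/12
Scissors: (7/12)·(-8) + (1/12)·(-9) + (1/3)·9 = -29/12
Highest expected payoff is -29/12, from Scissors.

Scissors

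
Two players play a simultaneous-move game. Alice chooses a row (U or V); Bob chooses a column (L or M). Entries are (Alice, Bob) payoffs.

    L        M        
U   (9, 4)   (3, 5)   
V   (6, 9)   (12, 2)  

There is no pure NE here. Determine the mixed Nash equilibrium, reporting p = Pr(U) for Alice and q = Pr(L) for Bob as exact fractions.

In a mixed NE each player is indifferent between their pure strategies, so the opponent's mix sets the indifference.
Bob indifferent between L and M: p·4 + (1−p)·9 = p·5 + (1−p)·2 ⟹ 9 + (-5)p = 2 + 3p ⟹ p = 7/8.
Alice indifferent between U and V: q·9 + (1−q)·3 = q·6 + (1−q)·12 ⟹ 3 + 6q = 12 + (-6)q ⟹ q = 3/4.

p = 7/8, q = 3/4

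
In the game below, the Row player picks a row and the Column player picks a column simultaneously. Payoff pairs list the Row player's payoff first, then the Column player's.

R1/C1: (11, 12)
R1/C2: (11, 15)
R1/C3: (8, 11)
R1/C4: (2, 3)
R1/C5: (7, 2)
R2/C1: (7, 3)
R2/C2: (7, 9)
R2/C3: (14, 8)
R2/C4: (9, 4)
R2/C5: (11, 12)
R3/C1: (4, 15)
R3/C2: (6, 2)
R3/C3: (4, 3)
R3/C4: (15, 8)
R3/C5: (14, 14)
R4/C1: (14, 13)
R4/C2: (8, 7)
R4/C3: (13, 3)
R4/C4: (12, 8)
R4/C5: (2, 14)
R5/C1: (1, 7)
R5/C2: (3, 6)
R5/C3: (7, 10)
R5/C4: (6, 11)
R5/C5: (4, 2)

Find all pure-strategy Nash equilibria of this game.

Find each player's best response to every opponent strategy; NE are the intersections.
The Row player's best responses — vs C1: R4 (payoff 14); vs C2: R1 (payoff 11); vs C3: R2 (payoff 14); vs C4: R3 (payoff 15); vs C5: R3 (payoff 14).
The Column player's best responses — vs R1: C2 (payoff 15); vs R2: C5 (payoff 12); vs R3: C1 (payoff 15); vs R4: C5 (payoff 14); vs R5: C4 (payoff 11).
The only mutual best response is (R1, C2); neither player gains by switching there.

(R1, C2)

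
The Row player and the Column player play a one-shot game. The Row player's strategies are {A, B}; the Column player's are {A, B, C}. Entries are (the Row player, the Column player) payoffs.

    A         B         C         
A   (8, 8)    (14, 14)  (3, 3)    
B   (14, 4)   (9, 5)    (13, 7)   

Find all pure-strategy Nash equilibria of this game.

(A, B) and (B, C)

Check mutual best responses: a cell is a NE iff neither player can gain by unilaterally deviating.
The Row player's best responses — vs A: B (payoff 14); vs B: A (payoff 14); vs C: B (payoff 13).
The Column player's best responses — vs A: B (payoff 14); vs B: C (payoff 7).
Mutual best responses occur at (A, B) and (B, C); at each, neither player gains by switching.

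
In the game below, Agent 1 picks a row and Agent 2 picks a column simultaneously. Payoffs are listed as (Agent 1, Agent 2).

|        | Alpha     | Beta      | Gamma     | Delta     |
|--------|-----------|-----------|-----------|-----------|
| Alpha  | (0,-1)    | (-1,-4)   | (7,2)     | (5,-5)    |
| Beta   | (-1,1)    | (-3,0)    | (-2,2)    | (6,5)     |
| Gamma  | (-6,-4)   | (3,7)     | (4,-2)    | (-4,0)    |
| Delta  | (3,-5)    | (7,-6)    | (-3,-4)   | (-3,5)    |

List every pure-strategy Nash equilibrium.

(Alpha, Gamma) and (Beta, Delta)

Check mutual best responses: a cell is a NE iff neither player can gain by unilaterally deviating.
Agent 1's best responses — vs Alpha: Delta (payoff 3); vs Beta: Delta (payoff 7); vs Gamma: Alpha (payoff 7); vs Delta: Beta (payoff 6).
Agent 2's best responses — vs Alpha: Gamma (payoff 2); vs Beta: Delta (payoff 5); vs Gamma: Beta (payoff 7); vs Delta: Delta (payoff 5).
Mutual best responses occur at (Alpha, Gamma) and (Beta, Delta); at each, neither player gains by switching.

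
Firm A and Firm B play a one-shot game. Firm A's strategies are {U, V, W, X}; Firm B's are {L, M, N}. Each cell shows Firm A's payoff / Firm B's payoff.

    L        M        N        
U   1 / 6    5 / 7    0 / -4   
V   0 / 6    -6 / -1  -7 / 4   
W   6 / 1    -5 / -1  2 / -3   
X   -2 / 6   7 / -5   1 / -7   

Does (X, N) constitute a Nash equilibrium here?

Holding Firm B at N: Firm A gets 1 from X but could get 2 by switching to W. Firm A has a profitable deviation.

No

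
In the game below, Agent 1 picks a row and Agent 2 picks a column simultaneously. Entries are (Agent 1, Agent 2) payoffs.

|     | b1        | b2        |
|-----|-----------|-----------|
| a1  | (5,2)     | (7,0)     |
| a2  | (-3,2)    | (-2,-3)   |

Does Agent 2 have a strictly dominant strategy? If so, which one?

Check whether one of Agent 2's strategies beats all alternatives regardless of what the opponent does.
b1 strictly dominates: vs a1: 2 > 0; vs a2: 2 > -3.

b1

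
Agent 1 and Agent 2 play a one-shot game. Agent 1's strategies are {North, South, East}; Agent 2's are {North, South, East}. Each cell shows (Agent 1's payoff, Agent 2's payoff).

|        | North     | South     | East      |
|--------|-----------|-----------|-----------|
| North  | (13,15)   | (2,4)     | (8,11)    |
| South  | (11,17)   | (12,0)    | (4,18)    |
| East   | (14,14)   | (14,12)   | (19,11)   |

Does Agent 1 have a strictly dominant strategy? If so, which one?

Check whether one of Agent 1's strategies beats all alternatives regardless of what the opponent does.
East strictly dominates: vs North: 14 > each of {13, 11}; vs South: 14 > each of {2, 12}; vs East: 19 > each of {8, 4}.

East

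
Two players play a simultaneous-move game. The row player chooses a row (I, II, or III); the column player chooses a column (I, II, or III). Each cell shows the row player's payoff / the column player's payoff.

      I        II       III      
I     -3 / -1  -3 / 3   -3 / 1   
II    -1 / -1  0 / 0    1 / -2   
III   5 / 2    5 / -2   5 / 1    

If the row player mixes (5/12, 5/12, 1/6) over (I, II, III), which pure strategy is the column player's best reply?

The column player's best reply maximizes expected payoff against the mix.
I: (5/12)·(-1) + (5/12)·(-1) + (1/6)·2 = -1/2
II: (5/12)·3 + (5/12)·0 + (1/6)·(-2) = 11/12
III: (5/12)·1 + (5/12)·(-2) + (1/6)·1 = -1/4
Highest expected payoff is 11/12, from II.

II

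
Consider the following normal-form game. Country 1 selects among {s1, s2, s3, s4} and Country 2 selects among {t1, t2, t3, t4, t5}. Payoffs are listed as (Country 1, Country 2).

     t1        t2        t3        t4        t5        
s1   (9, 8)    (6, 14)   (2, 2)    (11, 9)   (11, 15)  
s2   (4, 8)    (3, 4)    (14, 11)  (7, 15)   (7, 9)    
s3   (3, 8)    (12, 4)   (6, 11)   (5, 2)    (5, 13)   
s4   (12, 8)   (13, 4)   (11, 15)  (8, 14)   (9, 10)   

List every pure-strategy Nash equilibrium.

Check mutual best responses: a cell is a NE iff neither player can gain by unilaterally deviating.
Country 1's best responses — vs t1: s4 (payoff 12); vs t2: s4 (payoff 13); vs t3: s2 (payoff 14); vs t4: s1 (payoff 11); vs t5: s1 (payoff 11).
Country 2's best responses — vs s1: t5 (payoff 15); vs s2: t4 (payoff 15); vs s3: t5 (payoff 13); vs s4: t3 (payoff 15).
The only mutual best response is (s1, t5); neither player gains by switching there.

(s1, t5)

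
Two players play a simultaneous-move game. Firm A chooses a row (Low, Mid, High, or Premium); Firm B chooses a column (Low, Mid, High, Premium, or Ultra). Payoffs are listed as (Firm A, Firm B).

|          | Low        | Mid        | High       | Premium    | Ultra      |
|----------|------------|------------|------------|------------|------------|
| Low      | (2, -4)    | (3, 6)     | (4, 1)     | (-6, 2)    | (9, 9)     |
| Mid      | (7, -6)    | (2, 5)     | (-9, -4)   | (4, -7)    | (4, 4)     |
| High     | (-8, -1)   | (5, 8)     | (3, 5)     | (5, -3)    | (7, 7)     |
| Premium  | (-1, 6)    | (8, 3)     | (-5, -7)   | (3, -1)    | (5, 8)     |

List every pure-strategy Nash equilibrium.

Find each player's best response to every opponent strategy; NE are the intersections.
Firm A's best responses — vs Low: Mid (payoff 7); vs Mid: Premium (payoff 8); vs High: Low (payoff 4); vs Premium: High (payoff 5); vs Ultra: Low (payoff 9).
Firm B's best responses — vs Low: Ultra (payoff 9); vs Mid: Mid (payoff 5); vs High: Mid (payoff 8); vs Premium: Ultra (payoff 8).
The only mutual best response is (Low, Ultra); neither player gains by switching there.

(Low, Ultra)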